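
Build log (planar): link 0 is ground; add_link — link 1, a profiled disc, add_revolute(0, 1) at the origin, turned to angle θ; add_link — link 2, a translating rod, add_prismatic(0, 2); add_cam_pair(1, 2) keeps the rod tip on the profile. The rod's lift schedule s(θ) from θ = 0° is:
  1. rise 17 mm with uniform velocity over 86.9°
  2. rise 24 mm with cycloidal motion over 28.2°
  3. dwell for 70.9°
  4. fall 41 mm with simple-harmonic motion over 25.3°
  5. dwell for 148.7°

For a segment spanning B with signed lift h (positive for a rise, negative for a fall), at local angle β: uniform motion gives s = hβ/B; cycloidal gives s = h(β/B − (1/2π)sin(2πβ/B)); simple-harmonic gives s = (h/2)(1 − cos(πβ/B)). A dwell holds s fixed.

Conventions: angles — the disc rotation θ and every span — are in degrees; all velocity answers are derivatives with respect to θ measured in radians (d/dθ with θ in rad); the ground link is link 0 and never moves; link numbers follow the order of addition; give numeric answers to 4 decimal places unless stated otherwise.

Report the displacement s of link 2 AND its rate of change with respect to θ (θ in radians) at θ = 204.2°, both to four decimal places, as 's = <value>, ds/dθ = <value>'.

seg 1 [0°–86.9°] uniform, h=17: full span → s += 17 → s = 17.0000
seg 2 [86.9°–115.1°] cycloidal, h=24: full span → s += 24 → s = 41.0000
seg 3 [115.1°–186°] dwell: s stays 41.0000
seg 4 [186°–211.3°] simple-harmonic, h=-41: θ=204.2° here. β=18.2, B=25.3. -41/2·(1 − cos(π·0.7194)) = -33.5358 → s = 7.4642
velocity in seg [186°–211.3°] (simple-harmonic), θ in radians: β = 18.2° = 0.3176 rad, B = 25.3° = 0.4416 rad; ds/dθ = (πh/(2B)) sin(πβ/B) = (π·(-41)/(2·0.4416)) sin(π·0.7194) = -112.563689 mm/rad

s = 7.4642, ds/dθ = -112.5637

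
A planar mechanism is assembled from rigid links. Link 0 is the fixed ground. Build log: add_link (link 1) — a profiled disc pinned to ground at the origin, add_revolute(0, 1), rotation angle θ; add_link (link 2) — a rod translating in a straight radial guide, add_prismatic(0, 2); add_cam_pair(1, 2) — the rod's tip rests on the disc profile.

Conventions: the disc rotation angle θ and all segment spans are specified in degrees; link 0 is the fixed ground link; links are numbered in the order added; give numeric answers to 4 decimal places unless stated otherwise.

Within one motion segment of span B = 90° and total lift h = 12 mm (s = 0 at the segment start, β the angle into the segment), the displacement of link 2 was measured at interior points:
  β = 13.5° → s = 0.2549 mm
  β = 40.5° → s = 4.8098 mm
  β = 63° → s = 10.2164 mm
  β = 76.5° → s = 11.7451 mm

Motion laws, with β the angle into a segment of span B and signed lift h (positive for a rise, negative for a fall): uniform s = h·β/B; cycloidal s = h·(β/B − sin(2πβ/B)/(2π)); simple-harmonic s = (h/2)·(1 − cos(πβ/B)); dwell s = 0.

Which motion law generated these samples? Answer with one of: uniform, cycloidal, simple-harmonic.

candidates at β/B = r: uniform s = h·r (linear in β); cycloidal s = h·(r − sin(2πr)/(2π)); simple-harmonic s = (h/2)(1 − cos(πr))
β=13.5°: printed 0.2549 | uniform 1.8000, cycloidal 0.2549, simple-harmonic 0.6540
β=40.5°: printed 4.8098 | uniform 5.4000, cycloidal 4.8098, simple-harmonic 5.0614
β=63°: printed 10.2164 | uniform 8.4000, cycloidal 10.2164, simple-harmonic 9.5267
β=76.5°: printed 11.7451 | uniform 10.2000, cycloidal 11.7451, simple-harmonic 11.3460
only one law matches every sample → cycloidal

cycloidal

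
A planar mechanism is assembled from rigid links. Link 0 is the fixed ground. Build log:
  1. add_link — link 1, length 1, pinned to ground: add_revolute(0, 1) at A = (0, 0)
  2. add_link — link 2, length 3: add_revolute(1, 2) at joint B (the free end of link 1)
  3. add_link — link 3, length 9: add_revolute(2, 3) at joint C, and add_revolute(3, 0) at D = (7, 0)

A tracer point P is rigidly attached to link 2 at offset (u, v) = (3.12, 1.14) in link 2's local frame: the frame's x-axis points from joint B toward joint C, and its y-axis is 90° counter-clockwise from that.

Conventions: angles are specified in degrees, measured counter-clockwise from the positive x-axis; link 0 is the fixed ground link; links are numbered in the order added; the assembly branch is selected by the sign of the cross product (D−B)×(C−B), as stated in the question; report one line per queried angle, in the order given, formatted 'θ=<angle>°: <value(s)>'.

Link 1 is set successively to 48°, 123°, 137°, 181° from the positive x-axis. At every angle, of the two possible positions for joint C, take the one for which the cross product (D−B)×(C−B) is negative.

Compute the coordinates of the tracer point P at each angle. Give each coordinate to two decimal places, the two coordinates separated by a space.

A=(0,0), D=(7.00,0)
θ=48°: B = A + 1.00·(cos48°, sin48°) = (0.6691, 0.7431)
θ=48°: |BD| = 6.3743
θ=48°: circle(B,3.00) ∩ circle(D,9.00): a=-2.4605, h=1.7164
θ=48°:   candidates: C₊=(-1.5745,2.7347) cross=10.941; C₋=(-1.9747,-0.6747) cross=-10.941
θ=48°:   branch - wants cross < 0 → take C=(-1.9747,-0.6747) (cross=-10.941)
θ=48°: ex = (C−B)/|BC| = (-0.8813,-0.4726); ey = (0.4726,-0.8813)
θ=48°: P = B + 3.12·ex + 1.14·ey = (-1.5416,-1.7361)
θ=123°: B = A + 1.00·(cos123°, sin123°) = (-0.5446, 0.8387)
θ=123°: |BD| = 7.5911
θ=123°: circle(B,3.00) ∩ circle(D,9.00): a=-0.9468, h=2.8467
θ=123°:   candidates: C₊=(-1.1712,3.7725) cross=21.609; C₋=(-1.8002,-1.8860) cross=-21.609
θ=123°:   branch - wants cross < 0 → take C=(-1.8002,-1.8860) (cross=-21.609)
θ=123°: ex = (C−B)/|BC| = (-0.4185,-0.9082); ey = (0.9082,-0.4185)
θ=123°: P = B + 3.12·ex + 1.14·ey = (-0.8150,-2.4721)
θ=137°: B = A + 1.00·(cos137°, sin137°) = (-0.7314, 0.6820)
θ=137°: |BD| = 7.7614
θ=137°: circle(B,3.00) ∩ circle(D,9.00): a=-0.7577, h=2.9027
θ=137°:   candidates: C₊=(-1.2310,3.6401) cross=22.529; C₋=(-1.7412,-2.1429) cross=-22.529
θ=137°:   branch - wants cross < 0 → take C=(-1.7412,-2.1429) (cross=-22.529)
θ=137°: ex = (C−B)/|BC| = (-0.3366,-0.9416); ey = (0.9416,-0.3366)
θ=137°: P = B + 3.12·ex + 1.14·ey = (-0.7081,-2.6397)
θ=181°: B = A + 1.00·(cos181°, sin181°) = (-0.9998, -0.0175)
θ=181°: |BD| = 7.9999
θ=181°: circle(B,3.00) ∩ circle(D,9.00): a=-0.5001, h=2.9580
θ=181°:   candidates: C₊=(-1.5064,2.9395) cross=23.664; C₋=(-1.4935,-2.9766) cross=-23.664
θ=181°:   branch - wants cross < 0 → take C=(-1.4935,-2.9766) (cross=-23.664)
θ=181°: ex = (C−B)/|BC| = (-0.1646,-0.9864); ey = (0.9864,-0.1646)
θ=181°: P = B + 3.12·ex + 1.14·ey = (-0.3888,-3.2825)

θ=48°: -1.54 -1.74
θ=123°: -0.82 -2.47
θ=137°: -0.71 -2.64
θ=181°: -0.39 -3.28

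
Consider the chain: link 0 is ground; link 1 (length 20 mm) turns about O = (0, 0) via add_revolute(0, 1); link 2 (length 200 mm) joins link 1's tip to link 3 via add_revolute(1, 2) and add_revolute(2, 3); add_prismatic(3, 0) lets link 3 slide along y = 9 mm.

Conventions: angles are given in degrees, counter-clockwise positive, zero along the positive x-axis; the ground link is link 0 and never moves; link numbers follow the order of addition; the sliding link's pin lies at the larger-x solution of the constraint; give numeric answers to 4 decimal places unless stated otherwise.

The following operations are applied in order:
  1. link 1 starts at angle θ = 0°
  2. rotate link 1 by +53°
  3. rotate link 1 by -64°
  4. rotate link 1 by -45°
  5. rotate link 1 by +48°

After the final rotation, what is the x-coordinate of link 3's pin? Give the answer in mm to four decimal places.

geometry: r = 20 mm, L = 200 mm, e = 9 mm; θ starts at 0°
rotate link 1 by +53°: θ ← 0° +53° = 53°
rotate link 1 by -64°: θ ← 53° -64° = -11°
rotate link 1 by -45°: θ ← -11° -45° = -56°
rotate link 1 by +48°: θ ← -56° +48° = -8°
crank pin P = (r cos θ, r sin θ) = (19.805361, -2.783462)
h = r sin θ − e = -2.783462 − 9 = -11.783462
x = r cos θ + √(L² − h²) = 19.805361 + 199.652573 = 219.457935

219.4579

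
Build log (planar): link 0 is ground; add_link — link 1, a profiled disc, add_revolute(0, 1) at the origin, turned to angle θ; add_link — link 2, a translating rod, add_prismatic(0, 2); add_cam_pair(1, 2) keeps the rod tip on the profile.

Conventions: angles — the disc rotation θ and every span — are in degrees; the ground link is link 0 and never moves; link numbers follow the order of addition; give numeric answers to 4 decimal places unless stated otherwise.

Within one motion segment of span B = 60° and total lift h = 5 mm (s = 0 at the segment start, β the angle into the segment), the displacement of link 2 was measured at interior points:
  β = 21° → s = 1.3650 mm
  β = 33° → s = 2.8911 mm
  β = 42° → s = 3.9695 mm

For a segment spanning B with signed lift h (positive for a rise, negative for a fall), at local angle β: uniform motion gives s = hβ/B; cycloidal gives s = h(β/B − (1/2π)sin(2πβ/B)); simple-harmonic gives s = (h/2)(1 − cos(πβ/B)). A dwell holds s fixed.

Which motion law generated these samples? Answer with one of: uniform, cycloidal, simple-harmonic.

candidates at β/B = r: uniform s = h·r (linear in β); cycloidal s = h·(r − sin(2πr)/(2π)); simple-harmonic s = (h/2)(1 − cos(πr))
β=21°: printed 1.3650 | uniform 1.7500, cycloidal 1.1062, simple-harmonic 1.3650
β=33°: printed 2.8911 | uniform 2.7500, cycloidal 2.9959, simple-harmonic 2.8911
β=42°: printed 3.9695 | uniform 3.5000, cycloidal 4.2568, simple-harmonic 3.9695
only one law matches every sample → simple-harmonic

simple-harmonic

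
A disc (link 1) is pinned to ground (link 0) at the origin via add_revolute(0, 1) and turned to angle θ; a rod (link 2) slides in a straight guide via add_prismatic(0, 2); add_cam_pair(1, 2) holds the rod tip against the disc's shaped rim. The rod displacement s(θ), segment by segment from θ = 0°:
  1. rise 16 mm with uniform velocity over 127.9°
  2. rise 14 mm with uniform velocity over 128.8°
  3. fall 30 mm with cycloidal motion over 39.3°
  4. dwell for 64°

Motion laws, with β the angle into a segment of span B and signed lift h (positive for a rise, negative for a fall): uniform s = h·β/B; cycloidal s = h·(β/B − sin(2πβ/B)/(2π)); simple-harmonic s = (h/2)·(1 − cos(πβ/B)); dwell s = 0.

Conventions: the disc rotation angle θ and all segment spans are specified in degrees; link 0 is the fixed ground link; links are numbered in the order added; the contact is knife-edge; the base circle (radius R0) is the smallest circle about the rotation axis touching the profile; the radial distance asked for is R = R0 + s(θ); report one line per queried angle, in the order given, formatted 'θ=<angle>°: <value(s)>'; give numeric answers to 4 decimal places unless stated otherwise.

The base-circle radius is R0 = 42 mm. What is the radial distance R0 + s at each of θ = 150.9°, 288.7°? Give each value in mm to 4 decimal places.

segment 1 (0° to 127.9°, uniform, h = 16) is passed completely: s = 0.0000 + (16) = 16.0000
θ = 150.9° falls in segment 2 (127.9° to 256.7°, uniform, h = 14): β = 150.9 − 127.9 = 23°, B = 128.8°; Δs = 14·23/128.8 = 2.5000; s = 16.0000 + 2.5000 = 18.5000
segment 2 (127.9° to 256.7°, uniform, h = 14) is passed completely: s = 16.0000 + (14) = 30.0000
θ = 288.7° falls in segment 3 (256.7° to 296°, cycloidal, h = -30): β = 288.7 − 256.7 = 32°, B = 39.3°; Δs = -30·(0.8142 − sin(2π·0.8142)/(2π)) = -28.8183; s = 30.0000 − 28.8183 = 1.1817
θ=150.9°: R = R0 + s = 42 + 18.5000 = 60.5000
θ=288.7°: R = R0 + s = 42 + 1.1817 = 43.1817

θ=150.9°: 60.5000
θ=288.7°: 43.1817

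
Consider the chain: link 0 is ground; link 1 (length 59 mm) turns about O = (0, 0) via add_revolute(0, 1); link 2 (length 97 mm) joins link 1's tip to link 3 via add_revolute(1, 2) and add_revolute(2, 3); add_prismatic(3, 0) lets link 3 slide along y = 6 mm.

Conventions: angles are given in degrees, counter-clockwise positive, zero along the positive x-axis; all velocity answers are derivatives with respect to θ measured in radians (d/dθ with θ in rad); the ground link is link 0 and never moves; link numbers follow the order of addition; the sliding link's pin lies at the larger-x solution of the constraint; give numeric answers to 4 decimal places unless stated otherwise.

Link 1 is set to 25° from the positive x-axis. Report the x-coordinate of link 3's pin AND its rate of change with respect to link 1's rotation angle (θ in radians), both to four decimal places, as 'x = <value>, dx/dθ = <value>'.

geometry: r = 59 mm, L = 97 mm, e = 6 mm
crank pin P = (r cos θ, r sin θ) = (53.472159, 24.934477)
h = r sin θ − e = 24.934477 − 6 = 18.934477
x = r cos θ + √(L² − h²) = 53.472159 + 95.134040 = 148.606199
dx/dθ = −r sin θ − h·r cos θ/√(L² − h²) (θ in radians; h = 18.934477) = -35.577013

x = 148.6062, dx/dθ = -35.5770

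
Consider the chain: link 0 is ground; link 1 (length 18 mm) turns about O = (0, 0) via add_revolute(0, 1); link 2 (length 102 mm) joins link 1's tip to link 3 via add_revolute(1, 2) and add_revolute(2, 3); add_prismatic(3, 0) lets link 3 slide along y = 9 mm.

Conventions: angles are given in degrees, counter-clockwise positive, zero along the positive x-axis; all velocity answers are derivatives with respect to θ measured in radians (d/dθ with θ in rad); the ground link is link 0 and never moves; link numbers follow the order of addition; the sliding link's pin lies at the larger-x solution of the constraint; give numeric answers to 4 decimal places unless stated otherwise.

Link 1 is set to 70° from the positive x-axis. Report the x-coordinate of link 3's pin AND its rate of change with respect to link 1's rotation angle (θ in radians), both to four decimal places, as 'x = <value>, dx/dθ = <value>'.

geometry: r = 18 mm, L = 102 mm, e = 9 mm
crank pin P = (r cos θ, r sin θ) = (6.156363, 16.914467)
h = r sin θ − e = 16.914467 − 9 = 7.914467
x = r cos θ + √(L² − h²) = 6.156363 + 101.692484 = 107.848846
dx/dθ = −r sin θ − h·r cos θ/√(L² − h²) (θ in radians; h = 7.914467) = -17.393601

x = 107.8488, dx/dθ = -17.3936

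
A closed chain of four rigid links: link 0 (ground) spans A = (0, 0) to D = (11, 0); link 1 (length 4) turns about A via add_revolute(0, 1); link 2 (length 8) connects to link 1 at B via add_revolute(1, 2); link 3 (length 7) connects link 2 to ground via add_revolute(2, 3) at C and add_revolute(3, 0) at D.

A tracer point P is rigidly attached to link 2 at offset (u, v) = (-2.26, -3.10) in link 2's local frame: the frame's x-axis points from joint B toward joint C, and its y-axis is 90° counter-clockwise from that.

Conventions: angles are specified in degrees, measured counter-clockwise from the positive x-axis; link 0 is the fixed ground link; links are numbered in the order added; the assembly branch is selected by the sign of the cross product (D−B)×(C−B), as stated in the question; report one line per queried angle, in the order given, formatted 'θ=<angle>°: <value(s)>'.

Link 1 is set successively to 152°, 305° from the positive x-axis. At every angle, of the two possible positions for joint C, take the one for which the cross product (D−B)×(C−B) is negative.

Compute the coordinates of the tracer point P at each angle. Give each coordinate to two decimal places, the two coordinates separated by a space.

A=(0,0), D=(11.00,0)
θ=152°: B = A + 4.00·(cos152°, sin152°) = (-3.5318, 1.8779)
θ=152°: |BD| = 14.6526
θ=152°: circle(B,8.00) ∩ circle(D,7.00): a=7.8382, h=1.6010
θ=152°:   candidates: C₊=(4.4469,2.4611) cross=23.459; C₋=(4.0366,-0.7144) cross=-23.459
θ=152°:   branch - wants cross < 0 → take C=(4.0366,-0.7144) (cross=-23.459)
θ=152°: ex = (C−B)/|BC| = (0.9460,-0.3240); ey = (0.3240,0.9460)
θ=152°: P = B + -2.26·ex + -3.10·ey = (-6.6744,-0.3225)
θ=305°: B = A + 4.00·(cos305°, sin305°) = (2.2943, -3.2766)
θ=305°: |BD| = 9.3019
θ=305°: circle(B,8.00) ∩ circle(D,7.00): a=5.4572, h=5.8497
θ=305°:   candidates: C₊=(5.3412,4.1204) cross=54.413; C₋=(9.4623,-6.8290) cross=-54.413
θ=305°:   branch - wants cross < 0 → take C=(9.4623,-6.8290) (cross=-54.413)
θ=305°: ex = (C−B)/|BC| = (0.8960,-0.4441); ey = (0.4441,0.8960)
θ=305°: P = B + -2.26·ex + -3.10·ey = (-1.1072,-5.0507)

θ=152°: -6.67 -0.32
θ=305°: -1.11 -5.05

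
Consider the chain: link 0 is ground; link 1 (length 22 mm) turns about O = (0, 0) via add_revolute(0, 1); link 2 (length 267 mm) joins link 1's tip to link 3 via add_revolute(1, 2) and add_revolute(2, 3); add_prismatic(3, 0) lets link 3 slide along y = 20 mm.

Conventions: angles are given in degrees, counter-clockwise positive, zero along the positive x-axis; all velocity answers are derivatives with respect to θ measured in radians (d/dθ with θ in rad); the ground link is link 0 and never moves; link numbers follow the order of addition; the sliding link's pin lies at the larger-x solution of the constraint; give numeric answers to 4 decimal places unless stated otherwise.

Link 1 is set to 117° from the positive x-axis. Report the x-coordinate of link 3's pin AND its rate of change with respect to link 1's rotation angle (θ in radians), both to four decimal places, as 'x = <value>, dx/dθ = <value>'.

geometry: r = 22 mm, L = 267 mm, e = 20 mm
crank pin P = (r cos θ, r sin θ) = (-9.987791, 19.602144)
h = r sin θ − e = 19.602144 − 20 = -0.397856
x = r cos θ + √(L² − h²) = -9.987791 + 266.999704 = 257.011913
dx/dθ = −r sin θ − h·r cos θ/√(L² − h²) (θ in radians; h = -0.397856) = -19.617026

x = 257.0119, dx/dθ = -19.6170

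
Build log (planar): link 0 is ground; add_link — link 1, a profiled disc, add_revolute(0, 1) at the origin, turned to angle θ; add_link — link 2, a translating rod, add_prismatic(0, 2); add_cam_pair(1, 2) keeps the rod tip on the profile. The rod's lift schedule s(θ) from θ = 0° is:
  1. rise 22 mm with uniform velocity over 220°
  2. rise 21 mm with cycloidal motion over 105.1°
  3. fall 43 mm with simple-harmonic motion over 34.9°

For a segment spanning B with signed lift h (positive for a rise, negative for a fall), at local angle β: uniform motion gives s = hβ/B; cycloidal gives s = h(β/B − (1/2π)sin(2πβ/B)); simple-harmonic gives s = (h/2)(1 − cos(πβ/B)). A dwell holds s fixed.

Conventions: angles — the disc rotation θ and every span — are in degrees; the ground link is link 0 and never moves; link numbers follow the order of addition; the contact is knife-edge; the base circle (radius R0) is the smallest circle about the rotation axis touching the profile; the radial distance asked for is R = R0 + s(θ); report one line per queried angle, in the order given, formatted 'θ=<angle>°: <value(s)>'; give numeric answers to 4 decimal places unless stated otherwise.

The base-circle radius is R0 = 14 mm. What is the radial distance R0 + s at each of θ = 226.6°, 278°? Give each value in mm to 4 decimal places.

seg 1 [0°–220°] uniform, h=22: full span → s += 22 → s = 22.0000
seg 2 [220°–325.1°] cycloidal, h=21: θ=226.6° here. β=6.6, B=105.1. 21·(0.0628 − sin(2π·0.0628)/(2π)) = 0.0340 → s = 22.0340
seg 2 [220°–325.1°] cycloidal, h=21: θ=278° here. β=58, B=105.1. 21·(0.5519 − sin(2π·0.5519)/(2π)) = 12.6588 → s = 34.6588
θ=226.6°: R = R0 + s = 14 + 22.0340 = 36.0340
θ=278°: R = R0 + s = 14 + 34.6588 = 48.6588

θ=226.6°: 36.0340
θ=278°: 48.6588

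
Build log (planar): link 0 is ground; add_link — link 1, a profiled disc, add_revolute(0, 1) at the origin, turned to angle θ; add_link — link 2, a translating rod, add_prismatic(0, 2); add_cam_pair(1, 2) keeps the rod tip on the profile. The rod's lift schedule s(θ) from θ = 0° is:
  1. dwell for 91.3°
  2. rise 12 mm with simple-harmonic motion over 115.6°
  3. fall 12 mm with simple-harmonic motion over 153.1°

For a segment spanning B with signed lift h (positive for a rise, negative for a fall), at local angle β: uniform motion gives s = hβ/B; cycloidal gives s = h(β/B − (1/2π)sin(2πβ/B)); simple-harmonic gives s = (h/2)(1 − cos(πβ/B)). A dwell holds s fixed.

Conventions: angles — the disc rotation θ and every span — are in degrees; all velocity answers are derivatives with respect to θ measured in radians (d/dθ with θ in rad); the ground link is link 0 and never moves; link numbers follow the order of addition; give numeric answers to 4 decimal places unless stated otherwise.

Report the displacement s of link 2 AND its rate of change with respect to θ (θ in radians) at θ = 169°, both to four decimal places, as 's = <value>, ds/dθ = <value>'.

seg 1 [0°–91.3°] dwell: s stays 0.0000
seg 2 [91.3°–206.9°] simple-harmonic, h=12: θ=169° here. β=77.7, B=115.6. 12/2·(1 − cos(π·0.6721)) = 9.0890 → s = 9.0890
velocity in seg [91.3°–206.9°] (simple-harmonic), θ in radians: β = 77.7° = 1.3561 rad, B = 115.6° = 2.0176 rad; ds/dθ = (πh/(2B)) sin(πβ/B) = (π·12/(2·2.0176)) sin(π·0.6721) = 8.009300 mm/rad

s = 9.0890, ds/dθ = 8.0093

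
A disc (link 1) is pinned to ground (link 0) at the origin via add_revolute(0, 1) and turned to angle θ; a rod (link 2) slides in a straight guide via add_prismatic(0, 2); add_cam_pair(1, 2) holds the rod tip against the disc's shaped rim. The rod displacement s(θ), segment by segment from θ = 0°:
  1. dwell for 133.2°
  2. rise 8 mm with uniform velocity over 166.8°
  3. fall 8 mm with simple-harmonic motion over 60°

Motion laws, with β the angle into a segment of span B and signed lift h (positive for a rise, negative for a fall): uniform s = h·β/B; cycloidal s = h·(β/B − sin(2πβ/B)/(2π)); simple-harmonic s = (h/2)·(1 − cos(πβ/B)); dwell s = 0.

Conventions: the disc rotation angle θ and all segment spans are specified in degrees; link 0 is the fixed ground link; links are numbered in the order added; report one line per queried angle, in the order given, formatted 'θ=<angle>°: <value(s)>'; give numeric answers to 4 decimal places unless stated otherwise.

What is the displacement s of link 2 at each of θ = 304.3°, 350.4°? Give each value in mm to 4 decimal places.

segment 1 (0° to 133.2°, dwell): s unchanged at 0.0000
segment 2 (133.2° to 300°, uniform, h = 8) is passed completely: s = 0.0000 + (8) = 8.0000
θ = 304.3° falls in segment 3 (300° to 360°, simple-harmonic, h = -8): β = 304.3 − 300 = 4.3°, B = 60°; Δs = -8/2·(1 − cos(π·0.0717)) = -0.1010; s = 8.0000 − 0.1010 = 7.8990
θ = 350.4° falls in segment 3 (300° to 360°, simple-harmonic, h = -8): β = 350.4 − 300 = 50.4°, B = 60°; Δs = -8/2·(1 − cos(π·0.8400)) = -7.5052; s = 8.0000 − 7.5052 = 0.4948

θ=304.3°: 7.8990
θ=350.4°: 0.4948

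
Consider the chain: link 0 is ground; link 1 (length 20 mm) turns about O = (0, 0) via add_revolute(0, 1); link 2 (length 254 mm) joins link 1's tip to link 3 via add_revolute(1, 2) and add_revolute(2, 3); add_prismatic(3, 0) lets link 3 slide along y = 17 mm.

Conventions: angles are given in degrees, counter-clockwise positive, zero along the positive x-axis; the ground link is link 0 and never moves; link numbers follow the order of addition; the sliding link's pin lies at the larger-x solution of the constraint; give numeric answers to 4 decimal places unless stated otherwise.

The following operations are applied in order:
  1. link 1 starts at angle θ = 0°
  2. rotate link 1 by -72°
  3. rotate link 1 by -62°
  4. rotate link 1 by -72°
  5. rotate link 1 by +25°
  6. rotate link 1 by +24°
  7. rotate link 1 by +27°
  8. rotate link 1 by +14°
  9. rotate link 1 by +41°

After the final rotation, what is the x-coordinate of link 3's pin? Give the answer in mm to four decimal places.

geometry: r = 20 mm, L = 254 mm, e = 17 mm; θ starts at 0°
rotate link 1 by -72°: θ ← 0° -72° = -72°
rotate link 1 by -62°: θ ← -72° -62° = -134°
rotate link 1 by -72°: θ ← -134° -72° = -206°
rotate link 1 by +25°: θ ← -206° +25° = -181°
rotate link 1 by +24°: θ ← -181° +24° = -157°
rotate link 1 by +27°: θ ← -157° +27° = -130°
rotate link 1 by +14°: θ ← -130° +14° = -116°
rotate link 1 by +41°: θ ← -116° +41° = -75°
crank pin P = (r cos θ, r sin θ) = (5.176381, -19.318517)
h = r sin θ − e = -19.318517 − 17 = -36.318517
x = r cos θ + √(L² − h²) = 5.176381 + 251.390066 = 256.566447

256.5664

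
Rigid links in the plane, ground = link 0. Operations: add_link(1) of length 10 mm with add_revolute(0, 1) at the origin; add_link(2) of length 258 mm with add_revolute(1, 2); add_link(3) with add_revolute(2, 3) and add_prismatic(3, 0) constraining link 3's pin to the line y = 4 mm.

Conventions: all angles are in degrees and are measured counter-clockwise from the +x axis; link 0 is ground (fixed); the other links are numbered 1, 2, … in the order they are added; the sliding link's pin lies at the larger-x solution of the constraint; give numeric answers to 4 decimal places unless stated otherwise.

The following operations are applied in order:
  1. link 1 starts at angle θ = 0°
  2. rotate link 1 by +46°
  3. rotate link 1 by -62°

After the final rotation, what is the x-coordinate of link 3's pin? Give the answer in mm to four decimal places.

geometry: r = 10 mm, L = 258 mm, e = 4 mm; θ starts at 0°
rotate link 1 by +46°: θ ← 0° +46° = 46°
rotate link 1 by -62°: θ ← 46° -62° = -16°
crank pin P = (r cos θ, r sin θ) = (9.612617, -2.756374)
h = r sin θ − e = -2.756374 − 4 = -6.756374
x = r cos θ + √(L² − h²) = 9.612617 + 257.911519 = 267.524136

267.5241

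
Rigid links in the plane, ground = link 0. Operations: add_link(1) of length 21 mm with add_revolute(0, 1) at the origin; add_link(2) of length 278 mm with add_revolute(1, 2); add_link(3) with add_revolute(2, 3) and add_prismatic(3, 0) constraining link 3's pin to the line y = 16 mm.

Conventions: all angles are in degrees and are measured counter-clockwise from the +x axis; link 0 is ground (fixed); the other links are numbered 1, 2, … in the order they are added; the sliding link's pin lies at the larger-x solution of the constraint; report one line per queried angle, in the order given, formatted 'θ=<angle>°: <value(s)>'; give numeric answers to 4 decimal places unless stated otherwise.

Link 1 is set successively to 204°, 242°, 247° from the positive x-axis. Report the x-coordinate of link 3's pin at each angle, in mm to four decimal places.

geometry: r = 21 mm, L = 278 mm, e = 16 mm
θ=204°: crank pin P = (r cos θ, r sin θ) = (-19.184455, -8.541470)
θ=204°: h = r sin θ − e = -8.541470 − 16 = -24.541470
θ=204°: x = r cos θ + √(L² − h²) = -19.184455 + 276.914637 = 257.730183
θ=242°: crank pin P = (r cos θ, r sin θ) = (-9.858903, -18.541899)
θ=242°: h = r sin θ − e = -18.541899 − 16 = -34.541899
θ=242°: x = r cos θ + √(L² − h²) = -9.858903 + 275.845713 = 265.986810
θ=247°: crank pin P = (r cos θ, r sin θ) = (-8.205354, -19.330602)
θ=247°: h = r sin θ − e = -19.330602 − 16 = -35.330602
θ=247°: x = r cos θ + √(L² − h²) = -8.205354 + 275.745804 = 267.540451

θ=204°: 257.7302
θ=242°: 265.9868
θ=247°: 267.5405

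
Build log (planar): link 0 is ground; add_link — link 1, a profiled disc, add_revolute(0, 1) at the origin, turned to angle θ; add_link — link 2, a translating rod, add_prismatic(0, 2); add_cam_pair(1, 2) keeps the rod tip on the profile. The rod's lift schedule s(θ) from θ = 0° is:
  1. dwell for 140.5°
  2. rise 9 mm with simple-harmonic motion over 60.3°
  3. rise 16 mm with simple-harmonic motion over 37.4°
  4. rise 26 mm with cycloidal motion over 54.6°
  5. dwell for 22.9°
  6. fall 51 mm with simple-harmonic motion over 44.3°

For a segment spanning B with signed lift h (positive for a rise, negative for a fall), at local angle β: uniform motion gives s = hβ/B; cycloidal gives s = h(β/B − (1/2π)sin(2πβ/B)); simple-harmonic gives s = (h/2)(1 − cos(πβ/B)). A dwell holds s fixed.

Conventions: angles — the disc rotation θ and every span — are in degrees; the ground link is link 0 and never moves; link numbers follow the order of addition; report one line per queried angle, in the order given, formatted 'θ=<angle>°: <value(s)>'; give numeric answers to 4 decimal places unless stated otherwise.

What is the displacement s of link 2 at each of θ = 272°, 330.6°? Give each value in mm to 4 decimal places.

seg 1 [0°–140.5°] dwell: s stays 0.0000
seg 2 [140.5°–200.8°] simple-harmonic, h=9: full span → s += 9 → s = 9.0000
seg 3 [200.8°–238.2°] simple-harmonic, h=16: full span → s += 16 → s = 25.0000
seg 4 [238.2°–292.8°] cycloidal, h=26: θ=272° here. β=33.8, B=54.6. 26·(0.6190 − sin(2π·0.6190)/(2π)) = 18.9098 → s = 43.9098
seg 4 [238.2°–292.8°] cycloidal, h=26: full span → s += 26 → s = 51.0000
seg 5 [292.8°–315.7°] dwell: s stays 51.0000
seg 6 [315.7°–360°] simple-harmonic, h=-51: θ=330.6° here. β=14.9, B=44.3. -51/2·(1 − cos(π·0.3363)) = -12.9594 → s = 38.0406

θ=272°: 43.9098
θ=330.6°: 38.0406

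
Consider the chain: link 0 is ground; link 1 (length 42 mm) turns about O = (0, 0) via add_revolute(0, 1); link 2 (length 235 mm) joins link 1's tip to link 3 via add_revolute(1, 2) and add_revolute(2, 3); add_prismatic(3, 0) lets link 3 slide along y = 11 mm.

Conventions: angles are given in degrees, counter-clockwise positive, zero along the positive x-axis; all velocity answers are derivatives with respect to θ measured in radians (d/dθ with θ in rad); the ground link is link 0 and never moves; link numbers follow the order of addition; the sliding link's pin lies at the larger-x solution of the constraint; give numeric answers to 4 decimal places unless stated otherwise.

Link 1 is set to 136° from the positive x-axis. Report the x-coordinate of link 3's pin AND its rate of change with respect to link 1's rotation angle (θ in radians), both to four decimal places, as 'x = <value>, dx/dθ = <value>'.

geometry: r = 42 mm, L = 235 mm, e = 11 mm
crank pin P = (r cos θ, r sin θ) = (-30.212272, 29.175652)
h = r sin θ − e = 29.175652 − 11 = 18.175652
x = r cos θ + √(L² − h²) = -30.212272 + 234.296064 = 204.083793
dx/dθ = −r sin θ − h·r cos θ/√(L² − h²) (θ in radians; h = 18.175652) = -26.831917

x = 204.0838, dx/dθ = -26.8319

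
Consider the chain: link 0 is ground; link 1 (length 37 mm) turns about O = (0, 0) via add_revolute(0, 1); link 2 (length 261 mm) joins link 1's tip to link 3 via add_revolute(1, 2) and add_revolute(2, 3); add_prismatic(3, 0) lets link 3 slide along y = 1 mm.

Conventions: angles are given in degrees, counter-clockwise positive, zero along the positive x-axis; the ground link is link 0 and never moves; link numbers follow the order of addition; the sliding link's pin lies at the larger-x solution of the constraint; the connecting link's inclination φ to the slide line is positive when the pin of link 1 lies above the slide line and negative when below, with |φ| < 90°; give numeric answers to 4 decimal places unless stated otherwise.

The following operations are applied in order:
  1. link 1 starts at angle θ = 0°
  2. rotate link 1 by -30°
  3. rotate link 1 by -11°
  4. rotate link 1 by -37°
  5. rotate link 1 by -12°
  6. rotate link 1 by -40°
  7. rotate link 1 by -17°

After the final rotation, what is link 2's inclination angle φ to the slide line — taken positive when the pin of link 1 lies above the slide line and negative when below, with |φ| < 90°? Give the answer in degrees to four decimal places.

geometry: r = 37 mm, L = 261 mm, e = 1 mm; θ starts at 0°
rotate link 1 by -30°: θ ← 0° -30° = -30°
rotate link 1 by -11°: θ ← -30° -11° = -41°
rotate link 1 by -37°: θ ← -41° -37° = -78°
rotate link 1 by -12°: θ ← -78° -12° = -90°
rotate link 1 by -40°: θ ← -90° -40° = -130°
rotate link 1 by -17°: θ ← -130° -17° = -147°
h = r sin θ − e = -20.151644 − 1 = -21.151644
sin φ = h / L = -21.151644 / 261 = -0.08104078
φ = arcsin(-0.08104078) = -4.648392°

-4.6484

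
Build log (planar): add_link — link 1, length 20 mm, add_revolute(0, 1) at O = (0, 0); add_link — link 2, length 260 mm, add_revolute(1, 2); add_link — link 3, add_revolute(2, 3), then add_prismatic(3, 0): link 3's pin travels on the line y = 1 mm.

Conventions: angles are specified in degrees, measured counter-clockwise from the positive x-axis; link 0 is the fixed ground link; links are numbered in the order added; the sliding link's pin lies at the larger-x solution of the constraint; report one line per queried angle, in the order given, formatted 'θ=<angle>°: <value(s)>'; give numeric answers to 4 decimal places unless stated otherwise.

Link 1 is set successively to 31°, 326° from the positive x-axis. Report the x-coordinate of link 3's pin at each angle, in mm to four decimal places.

geometry: r = 20 mm, L = 260 mm, e = 1 mm
θ=31°: crank pin P = (r cos θ, r sin θ) = (17.143346, 10.300761)
θ=31°: h = r sin θ − e = 10.300761 − 1 = 9.300761
θ=31°: x = r cos θ + √(L² − h²) = 17.143346 + 259.833593 = 276.976939
θ=326°: crank pin P = (r cos θ, r sin θ) = (16.580751, -11.183858)
θ=326°: h = r sin θ − e = -11.183858 − 1 = -12.183858
θ=326°: x = r cos θ + √(L² − h²) = 16.580751 + 259.714369 = 276.295121

θ=31°: 276.9769
θ=326°: 276.2951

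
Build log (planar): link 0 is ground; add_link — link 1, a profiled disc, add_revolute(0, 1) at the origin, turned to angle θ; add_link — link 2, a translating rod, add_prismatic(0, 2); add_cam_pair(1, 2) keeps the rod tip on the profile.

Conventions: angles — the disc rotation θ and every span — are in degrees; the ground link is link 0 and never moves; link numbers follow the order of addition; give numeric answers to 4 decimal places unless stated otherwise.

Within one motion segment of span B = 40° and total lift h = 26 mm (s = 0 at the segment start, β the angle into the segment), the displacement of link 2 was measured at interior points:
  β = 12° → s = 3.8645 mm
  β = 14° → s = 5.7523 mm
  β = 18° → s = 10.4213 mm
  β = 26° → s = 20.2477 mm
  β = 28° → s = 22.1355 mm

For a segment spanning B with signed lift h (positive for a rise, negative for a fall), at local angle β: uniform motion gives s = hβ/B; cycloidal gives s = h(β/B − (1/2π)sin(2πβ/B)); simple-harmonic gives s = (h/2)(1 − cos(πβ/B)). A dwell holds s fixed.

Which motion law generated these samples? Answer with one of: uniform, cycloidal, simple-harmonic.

candidates at β/B = r: uniform s = h·r (linear in β); cycloidal s = h·(r − sin(2πr)/(2π)); simple-harmonic s = (h/2)(1 − cos(πr))
β=12°: printed 3.8645 | uniform 7.8000, cycloidal 3.8645, simple-harmonic 5.3588
β=14°: printed 5.7523 | uniform 9.1000, cycloidal 5.7523, simple-harmonic 7.0981
β=18°: printed 10.4213 | uniform 11.7000, cycloidal 10.4213, simple-harmonic 10.9664
β=26°: printed 20.2477 | uniform 16.9000, cycloidal 20.2477, simple-harmonic 18.9019
β=28°: printed 22.1355 | uniform 18.2000, cycloidal 22.1355, simple-harmonic 20.6412
only one law matches every sample → cycloidal

cycloidal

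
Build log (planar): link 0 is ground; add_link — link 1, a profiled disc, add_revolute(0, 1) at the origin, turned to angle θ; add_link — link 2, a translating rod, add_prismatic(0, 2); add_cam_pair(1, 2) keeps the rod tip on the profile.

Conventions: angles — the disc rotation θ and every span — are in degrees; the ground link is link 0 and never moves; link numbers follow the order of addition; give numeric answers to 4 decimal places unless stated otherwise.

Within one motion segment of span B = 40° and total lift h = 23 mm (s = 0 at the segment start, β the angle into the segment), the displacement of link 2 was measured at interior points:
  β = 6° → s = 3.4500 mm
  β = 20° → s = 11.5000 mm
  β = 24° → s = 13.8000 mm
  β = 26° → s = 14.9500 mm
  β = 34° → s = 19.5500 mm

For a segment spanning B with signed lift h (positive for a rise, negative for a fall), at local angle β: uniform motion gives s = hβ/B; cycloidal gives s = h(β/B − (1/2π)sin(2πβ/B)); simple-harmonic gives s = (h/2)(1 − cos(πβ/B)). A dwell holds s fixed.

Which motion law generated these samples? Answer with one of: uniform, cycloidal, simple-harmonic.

candidates at β/B = r: uniform s = h·r (linear in β); cycloidal s = h·(r − sin(2πr)/(2π)); simple-harmonic s = (h/2)(1 − cos(πr))
β=6°: printed 3.4500 | uniform 3.4500, cycloidal 0.4885, simple-harmonic 1.2534
β=20°: printed 11.5000 | uniform 11.5000, cycloidal 11.5000, simple-harmonic 11.5000
β=24°: printed 13.8000 | uniform 13.8000, cycloidal 15.9516, simple-harmonic 15.0537
β=26°: printed 14.9500 | uniform 14.9500, cycloidal 17.9115, simple-harmonic 16.7209
β=34°: printed 19.5500 | uniform 19.5500, cycloidal 22.5115, simple-harmonic 21.7466
only one law matches every sample → uniform

uniform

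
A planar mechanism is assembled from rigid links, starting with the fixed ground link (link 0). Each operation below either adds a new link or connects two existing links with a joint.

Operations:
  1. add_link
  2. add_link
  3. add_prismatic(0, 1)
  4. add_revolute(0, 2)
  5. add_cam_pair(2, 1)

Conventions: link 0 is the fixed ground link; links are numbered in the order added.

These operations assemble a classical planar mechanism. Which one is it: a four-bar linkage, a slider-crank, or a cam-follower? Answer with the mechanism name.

links: 3 (incl. ground); joints: 1 revolute, 1 prismatic, 1 higher (cam) pair, forming one closed loop
3 links, revolute + prismatic + higher pair in one loop → cam-follower

cam-follower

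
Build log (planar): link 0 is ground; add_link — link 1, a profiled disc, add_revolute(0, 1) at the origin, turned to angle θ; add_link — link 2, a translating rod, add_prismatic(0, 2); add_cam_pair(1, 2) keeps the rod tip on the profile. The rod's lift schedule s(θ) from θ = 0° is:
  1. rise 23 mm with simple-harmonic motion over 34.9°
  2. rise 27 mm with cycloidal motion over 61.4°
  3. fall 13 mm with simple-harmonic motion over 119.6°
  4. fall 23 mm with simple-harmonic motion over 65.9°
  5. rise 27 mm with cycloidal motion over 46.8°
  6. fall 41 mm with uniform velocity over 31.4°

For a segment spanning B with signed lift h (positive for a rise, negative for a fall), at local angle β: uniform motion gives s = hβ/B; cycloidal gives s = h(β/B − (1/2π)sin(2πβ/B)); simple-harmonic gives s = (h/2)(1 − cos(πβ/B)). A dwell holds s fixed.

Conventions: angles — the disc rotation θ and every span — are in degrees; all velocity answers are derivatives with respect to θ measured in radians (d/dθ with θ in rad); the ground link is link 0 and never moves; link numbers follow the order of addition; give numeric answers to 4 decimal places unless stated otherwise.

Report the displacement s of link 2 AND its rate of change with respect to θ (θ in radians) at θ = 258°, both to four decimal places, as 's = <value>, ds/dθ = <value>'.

seg 1 [0°–34.9°] simple-harmonic, h=23: full span → s += 23 → s = 23.0000
seg 2 [34.9°–96.3°] cycloidal, h=27: full span → s += 27 → s = 50.0000
seg 3 [96.3°–215.9°] simple-harmonic, h=-13: full span → s += -13 → s = 37.0000
seg 4 [215.9°–281.8°] simple-harmonic, h=-23: θ=258° here. β=42.1, B=65.9. -23/2·(1 − cos(π·0.6388)) = -16.3587 → s = 20.6413
velocity in seg [215.9°–281.8°] (simple-harmonic), θ in radians: β = 42.1° = 0.7348 rad, B = 65.9° = 1.1502 rad; ds/dθ = (πh/(2B)) sin(πβ/B) = (π·(-23)/(2·1.1502)) sin(π·0.6388) = -28.469999 mm/rad

s = 20.6413, ds/dθ = -28.4700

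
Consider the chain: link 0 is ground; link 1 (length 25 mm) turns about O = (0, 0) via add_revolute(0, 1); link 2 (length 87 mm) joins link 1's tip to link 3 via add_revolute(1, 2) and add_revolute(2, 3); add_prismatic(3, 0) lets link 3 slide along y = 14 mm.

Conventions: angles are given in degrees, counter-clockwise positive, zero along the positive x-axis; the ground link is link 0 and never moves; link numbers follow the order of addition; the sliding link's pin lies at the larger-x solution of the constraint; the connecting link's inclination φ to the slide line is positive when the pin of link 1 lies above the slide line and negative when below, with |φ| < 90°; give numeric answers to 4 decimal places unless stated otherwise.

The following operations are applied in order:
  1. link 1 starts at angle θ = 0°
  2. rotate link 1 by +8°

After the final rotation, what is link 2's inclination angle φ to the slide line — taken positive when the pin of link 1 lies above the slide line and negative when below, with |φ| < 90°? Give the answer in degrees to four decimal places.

geometry: r = 25 mm, L = 87 mm, e = 14 mm; θ starts at 0°
rotate link 1 by +8°: θ ← 0° +8° = 8°
h = r sin θ − e = 3.479328 − 14 = -10.520672
sin φ = h / L = -10.520672 / 87 = -0.12092727
φ = arcsin(-0.12092727) = -6.945621°

-6.9456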